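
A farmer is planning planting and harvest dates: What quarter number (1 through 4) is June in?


Month: June (month 6)
Q1: January-March (months 1-3)
Q2: April-June (months 4-6)
Q3: July-September (months 7-9)
Q4: October-December (months 10-12)
Month 6 falls in Q2

2


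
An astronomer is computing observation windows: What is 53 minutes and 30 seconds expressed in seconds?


Minutes: 53
Extra seconds: 30
Seconds per minute: 60
Minutes to seconds: 53 x 60 = 3180
Total: 3180 + 30 = 3210

3210


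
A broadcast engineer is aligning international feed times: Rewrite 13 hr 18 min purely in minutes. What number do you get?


Hours: 13
Extra minutes: 18
Minutes per hour: 60
Hours to minutes: 13 x 60 = 780
Total: 780 + 18 = 798

798


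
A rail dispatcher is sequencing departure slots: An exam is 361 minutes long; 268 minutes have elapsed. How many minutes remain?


Total budget: 361 minutes
Time used: 268 minutes
Remaining: 361 - 268 = 93 minutes
Percent used: 74.2%
Percent remaining: 25.8%

93


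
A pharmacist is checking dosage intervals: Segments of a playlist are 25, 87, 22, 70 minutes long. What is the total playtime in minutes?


Durations: 25, 87, 22, 70
Running sum: 25
+ 87 = 112
+ 22 = 134
+ 70 = 204
Total duration: 204 minutes
That is 3 hours and 24 minutes

204


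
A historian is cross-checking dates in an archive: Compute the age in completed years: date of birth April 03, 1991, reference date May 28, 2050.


Birth: 1991-04-03
Reference: 2050-05-28
Year difference: 2050 - 1991 = 59
Has birthday (04-03) occurred by 05-28? Yes
Age in full years: 59

59


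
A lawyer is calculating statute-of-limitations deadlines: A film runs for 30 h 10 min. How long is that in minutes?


Hours: 30
Minutes: 10
Convert hours to minutes: 30 x 60 = 1800
Add remaining minutes: 1800 + 10 = 1810

1810


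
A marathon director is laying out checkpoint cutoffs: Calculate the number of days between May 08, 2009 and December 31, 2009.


Start: May 08, 2009
End: December 31, 2009
Days left in May: 23
June: 30
July: 31
August: 31
September: 30
... plus remaining months
Sum of remaining months: 214
Total: 23 + 214 = 237

237


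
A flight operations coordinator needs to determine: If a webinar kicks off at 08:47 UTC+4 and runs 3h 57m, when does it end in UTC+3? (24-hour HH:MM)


Start: 08:47 in UTC+4
Step 1 - add duration:
  minutes: 47 + 57 = 104 (carry 1h)
  hours: 8 + 3 + 1 = 12
  end in UTC+4: 12:44
Step 2 - convert UTC+4 -> UTC+3:
  offset difference: 3 - (4) = -1 hours
  12 + (-1) = 11 -> mod 24 = 11
Result: 11:44 in UTC+3

11:44


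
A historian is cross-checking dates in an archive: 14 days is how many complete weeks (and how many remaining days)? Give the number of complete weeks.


Total days: 14
Days per week: 7
Division: 14 / 7 = 2 remainder 0
Complete weeks: 2
Remaining days: 0

2


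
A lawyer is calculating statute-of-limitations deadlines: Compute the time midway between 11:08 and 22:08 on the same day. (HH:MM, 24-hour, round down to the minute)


Start time: 11:08 = 668 minutes from midnight
End time: 22:08 = 1328 minutes from midnight
Sum: 668 + 1328 = 1996
Midpoint: 1996 / 2 = 998 minutes
Convert: 998 / 60 = 16 hours, 38 minutes
Result: 16:38

16:38


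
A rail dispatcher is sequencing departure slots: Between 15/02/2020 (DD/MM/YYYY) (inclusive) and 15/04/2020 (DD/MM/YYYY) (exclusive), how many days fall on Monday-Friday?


Start: 2020-02-15 (Saturday)
End (exclusive): 2020-04-15 (Wednesday)
Total calendar days: 60
Full weeks: 60 // 7 = 8 -> 40 weekdays
Remaining 4 days starting on Saturday:
  Sat(-), Sun(-), Mon(w), Tue(w) -> 2 weekdays
Total business days: 40 + 2 = 42

42


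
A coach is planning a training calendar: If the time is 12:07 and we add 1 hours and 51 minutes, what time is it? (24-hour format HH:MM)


Start time: 12:07
Adding: 1 hours 51 minutes
Minutes: 7 + 51 = 58
Hours: 12 + 1 + 0 = 13
Result: 13:58

13:58


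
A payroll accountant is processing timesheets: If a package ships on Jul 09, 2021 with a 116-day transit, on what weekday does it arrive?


Start: 2021-07-09 (Friday)
Step 1 - find target date: add 116 days
  2021-07-09 + 116 days = 2021-11-02
Step 2 - day of week:
  116 mod 7 = 4
  Friday + 4 days -> Tuesday
Result: Tuesday (2021-11-02)

Tuesday


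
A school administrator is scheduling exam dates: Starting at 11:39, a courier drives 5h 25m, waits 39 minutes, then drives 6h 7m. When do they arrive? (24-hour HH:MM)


Depart: 11:39
Leg 1: +325 min -> 17:04
Layover: +39 min -> 17:43
Leg 2: +367 min -> 23:50
Total travel: 731 minutes = 12h 11m
Arrival: 23:50

23:50


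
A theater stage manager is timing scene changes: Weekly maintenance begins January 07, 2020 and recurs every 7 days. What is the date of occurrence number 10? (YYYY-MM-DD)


First occurrence: 2020-01-07 (occurrence 1)
Each occurrence is 7 days after the previous.
Occurrence 10 is 9 weeks after the first.
9 weeks = 63 days
2020-01-07 + 63 days = 2020-03-10

2020-03-10


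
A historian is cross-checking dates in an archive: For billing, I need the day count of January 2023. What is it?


Month: January
Year: 2023
January is a 31-day month
Total: 31 days

31


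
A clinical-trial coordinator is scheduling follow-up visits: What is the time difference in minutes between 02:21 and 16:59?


Start time: 02:21 = 141 minutes from midnight
End time: 16:59 = 1019 minutes from midnight
Difference: 1019 - 141 = 878 minutes
That is 14 hours and 38 minutes

878


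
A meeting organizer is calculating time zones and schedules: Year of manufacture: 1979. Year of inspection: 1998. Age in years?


Birth year: 1979
Current year: 1998
Age = current year - birth year
Age = 1998 - 1979 = 19

19


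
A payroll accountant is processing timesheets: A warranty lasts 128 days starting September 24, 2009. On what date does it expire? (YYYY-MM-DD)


Start: 2009-09-24
Adding 128 days
Days remaining in September: 6
After September: 122 days still to add
October 2009: 31 days, 91 remaining
November 2009: 30 days, 61 remaining
December 2009: 31 days, 30 remaining
January 2010 has 31 days, need 30
Result: 2010-01-30

2010-01-30


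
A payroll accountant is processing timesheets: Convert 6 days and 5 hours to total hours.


Days: 6
Extra hours: 5
Hours per day: 24
Days to hours: 6 x 24 = 144
Total: 144 + 5 = 149

149


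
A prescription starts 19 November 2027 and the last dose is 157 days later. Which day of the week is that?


Start: 2027-11-19 (Friday)
Step 1 - find target date: add 157 days
  2027-11-19 + 157 days = 2028-04-24
Step 2 - day of week:
  157 mod 7 = 3
  Friday + 3 days -> Monday
Result: Monday (2028-04-24)

Monday


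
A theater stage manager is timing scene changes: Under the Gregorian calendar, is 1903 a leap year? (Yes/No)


Year: 1903
Divisible by 4? 1903 / 4 = 475.75 -> No
Not divisible by 4, so NOT a leap year

No


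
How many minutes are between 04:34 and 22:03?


Start time: 04:34 = 274 minutes from midnight
End time: 22:03 = 1323 minutes from midnight
Difference: 1323 - 274 = 1049 minutes
That is 17 hours and 29 minutes

1049


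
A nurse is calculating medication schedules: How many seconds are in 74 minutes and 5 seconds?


Minutes: 74
Seconds: 5
Convert minutes to seconds: 74 x 60 = 4440
Add remaining seconds: 4440 + 5 = 4445

4445


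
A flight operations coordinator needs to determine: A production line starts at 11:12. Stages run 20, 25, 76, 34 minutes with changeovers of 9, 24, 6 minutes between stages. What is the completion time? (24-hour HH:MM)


Start: 11:12 = 672 min from midnight
  after task 1 (20 min): 11:32
  after break (9 min): 11:41
  after task 2 (25 min): 12:06
  after break (24 min): 12:30
  after task 3 (76 min): 13:46
  after break (6 min): 13:52
  after task 4 (34 min): 14:26
Total elapsed: 194 minutes
End time: 14:26

14:26


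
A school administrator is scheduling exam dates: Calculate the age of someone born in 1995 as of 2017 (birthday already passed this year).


Birth year: 1995
Current year: 2017
Age = current year - birth year
Age = 2017 - 1995 = 22

22


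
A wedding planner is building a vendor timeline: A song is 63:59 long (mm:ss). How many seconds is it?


Minutes: 63
Extra seconds: 59
Seconds per minute: 60
Minutes to seconds: 63 x 60 = 3780
Total: 3780 + 59 = 3839

3839


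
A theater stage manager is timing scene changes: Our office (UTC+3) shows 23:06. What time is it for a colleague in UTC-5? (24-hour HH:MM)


Local time: 23:06 at UTC+3 (offset 3h)
Target zone: UTC-5 (offset -5h)
Difference: -5 - (3) = -8 hours
Calculation: 23 + (-8) = 15
Result: 15:06

15:06


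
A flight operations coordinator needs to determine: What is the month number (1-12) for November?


Calendar month order:
10. October
11. November <--
12. December
November is month number 11

11


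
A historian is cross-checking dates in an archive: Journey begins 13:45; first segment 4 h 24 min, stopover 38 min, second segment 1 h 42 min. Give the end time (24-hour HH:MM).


Depart: 13:45
Leg 1: +264 min -> 18:09
Layover: +38 min -> 18:47
Leg 2: +102 min -> 20:29
Total travel: 404 minutes = 6h 44m
Arrival: 20:29

20:29


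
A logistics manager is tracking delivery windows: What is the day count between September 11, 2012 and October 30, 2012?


Start date: 2012-09-11
End date: 2012-10-30
Sep 2012: +20 days
Oct 2012: +29 days
Total: 49 days

49


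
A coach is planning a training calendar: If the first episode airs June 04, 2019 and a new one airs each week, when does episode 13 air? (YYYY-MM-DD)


First occurrence: 2019-06-04 (occurrence 1)
Each occurrence is 7 days after the previous.
Occurrence 13 is 12 weeks after the first.
12 weeks = 84 days
2019-06-04 + 84 days = 2019-08-27

2019-08-27


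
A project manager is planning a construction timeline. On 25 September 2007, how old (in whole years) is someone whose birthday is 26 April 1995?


Birth: 1995-04-26
Reference: 2007-09-25
Year difference: 2007 - 1995 = 12
Has birthday (04-26) occurred by 09-25? Yes
Age in full years: 12

12


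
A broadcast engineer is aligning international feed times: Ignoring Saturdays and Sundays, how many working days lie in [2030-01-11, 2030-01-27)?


Start: 2030-01-11 (Friday)
End (exclusive): 2030-01-27 (Sunday)
Total calendar days: 16
Full weeks: 16 // 7 = 2 -> 10 weekdays
Remaining 2 days starting on Friday:
  Fri(w), Sat(-) -> 1 weekdays
Total business days: 10 + 1 = 11

11


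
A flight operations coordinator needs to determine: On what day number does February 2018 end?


Month: February
Year: 2018
2018 is not a leap year
February has 28 days
Total: 28 days

28


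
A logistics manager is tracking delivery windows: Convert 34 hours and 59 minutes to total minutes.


Hours: 34
Minutes: 59
Convert hours to minutes: 34 x 60 = 2040
Add remaining minutes: 2040 + 59 = 2099

2099


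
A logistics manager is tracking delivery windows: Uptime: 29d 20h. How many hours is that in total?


Days: 29
Extra hours: 20
Hours per day: 24
Days to hours: 29 x 24 = 696
Total: 696 + 20 = 716

716


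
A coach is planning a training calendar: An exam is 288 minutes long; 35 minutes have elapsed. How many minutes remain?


Total budget: 288 minutes
Time used: 35 minutes
Remaining: 288 - 35 = 253 minutes
Percent used: 12.2%
Percent remaining: 87.8%

253


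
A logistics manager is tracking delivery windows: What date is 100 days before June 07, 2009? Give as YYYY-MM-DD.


Start: 2009-06-07
Subtracting 100 days
Days already passed in June: 7
After going back through June: 93 more days to subtract
May 2009: 31 days, 62 remaining
April 2009: 30 days, 32 remaining
March 2009: 31 days, 1 remaining
February 2009 has 28 days, need 1
Result: 2009-02-27

2009-02-27


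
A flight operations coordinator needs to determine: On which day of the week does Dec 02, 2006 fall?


Date: 2006-12-02
January 1, 2006 is a Sunday
Day of year: 336
Offset from Jan 1: 335 days
335 mod 7 = 6
Result: Saturday

Saturday


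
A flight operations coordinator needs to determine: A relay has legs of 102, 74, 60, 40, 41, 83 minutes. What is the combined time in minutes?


Durations: 102, 74, 60, 40, 41, 83
Running sum: 102
+ 74 = 176
+ 60 = 236
+ 40 = 276
+ 41 = 317
+ 83 = 400
Total duration: 400 minutes
That is 6 hours and 40 minutes

400


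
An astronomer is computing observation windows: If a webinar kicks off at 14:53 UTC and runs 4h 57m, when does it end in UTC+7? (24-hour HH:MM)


Start: 14:53 in UTC
Step 1 - add duration:
  minutes: 53 + 57 = 110 (carry 1h)
  hours: 14 + 4 + 1 = 19
  end in UTC: 19:50
Step 2 - convert UTC -> UTC+7:
  offset difference: 7 - (0) = 7 hours
  19 + (7) = 26 -> mod 24 = 2
Result: 02:50 in UTC+7

02:50


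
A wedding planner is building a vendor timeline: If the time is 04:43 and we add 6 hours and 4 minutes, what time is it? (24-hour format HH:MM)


Start time: 04:43
Adding: 6 hours 4 minutes
Minutes: 43 + 4 = 47
Hours: 4 + 6 + 0 = 10
Result: 10:47

10:47


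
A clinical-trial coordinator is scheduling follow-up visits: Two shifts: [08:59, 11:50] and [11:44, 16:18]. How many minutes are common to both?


Interval A: [539, 710] minutes from midnight
Interval B: [704, 978] minutes from midnight
Overlap start = max(539, 704) = 704
Overlap end = min(710, 978) = 710
Overlap = 710 - 704 = 6 minutes

6


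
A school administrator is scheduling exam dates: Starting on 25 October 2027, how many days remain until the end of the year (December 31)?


Start: October 25, 2027
End: December 31, 2027
Days left in October: 6
November: 30
December: 31
Sum of remaining months: 61
Total: 6 + 61 = 67

67


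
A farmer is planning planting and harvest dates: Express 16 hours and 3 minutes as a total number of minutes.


Hours: 16
Extra minutes: 3
Minutes per hour: 60
Hours to minutes: 16 x 60 = 960
Total: 960 + 3 = 963

963


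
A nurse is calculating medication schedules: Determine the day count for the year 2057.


Year: 2057
Check leap year rules:
Divisible by 4? No
2057 is not a leap year
Days: 365

365


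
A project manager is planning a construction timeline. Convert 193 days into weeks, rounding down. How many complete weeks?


Total days: 193
Days per week: 7
Division: 193 / 7 = 27 remainder 4
Complete weeks: 27
Remaining days: 4

27


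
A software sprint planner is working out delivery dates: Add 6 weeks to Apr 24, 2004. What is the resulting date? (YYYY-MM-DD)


Start: 2004-04-24
Weeks to add: 6
Convert to days: 6 x 7 = 42 days
Add 42 days to 2004-04-24
Result: 2004-06-05

2004-06-05


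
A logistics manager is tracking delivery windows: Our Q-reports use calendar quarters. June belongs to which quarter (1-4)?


Month: June (month 6)
Q1: January-March (months 1-3)
Q2: April-June (months 4-6)
Q3: July-September (months 7-9)
Q4: October-December (months 10-12)
Month 6 falls in Q2

2


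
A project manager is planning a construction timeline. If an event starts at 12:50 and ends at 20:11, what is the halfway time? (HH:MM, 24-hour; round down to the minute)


Start time: 12:50 = 770 minutes from midnight
End time: 20:11 = 1211 minutes from midnight
Sum: 770 + 1211 = 1981
Midpoint: 1981 / 2 = 990 minutes
Convert: 990 / 60 = 16 hours, 30 minutes
Result: 16:30

16:30


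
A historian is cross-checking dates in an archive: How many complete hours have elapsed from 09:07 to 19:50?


Start: 09:07
End: 19:50
Hour difference: 19 - 9 = 10 hours
Minute difference: 50 - 7 = 43 minutes
Total minutes: 643
Complete hours: 643 / 60 = 10 (remainder 43)

10


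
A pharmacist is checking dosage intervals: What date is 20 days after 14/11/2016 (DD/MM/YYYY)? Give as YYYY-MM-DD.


Start: 2016-11-14
Adding 20 days
Days remaining in November: 16
After November: 4 days still to add
December 2016 has 31 days, need 4
Result: 2016-12-04

2016-12-04


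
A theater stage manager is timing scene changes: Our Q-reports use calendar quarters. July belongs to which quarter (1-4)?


Month: July (month 7)
Q1: January-March (months 1-3)
Q2: April-June (months 4-6)
Q3: July-September (months 7-9)
Q4: October-December (months 10-12)
Month 7 falls in Q3

3


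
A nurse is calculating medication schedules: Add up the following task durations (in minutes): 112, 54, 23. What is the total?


Durations: 112, 54, 23
Running sum: 112
+ 54 = 166
+ 23 = 189
Total duration: 189 minutes
That is 3 hours and 9 minutes

189


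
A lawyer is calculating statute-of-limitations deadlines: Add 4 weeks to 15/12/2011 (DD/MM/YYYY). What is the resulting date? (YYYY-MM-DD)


Start: 2011-12-15
Weeks to add: 4
Convert to days: 4 x 7 = 28 days
Add 28 days to 2011-12-15
Result: 2012-01-12

2012-01-12


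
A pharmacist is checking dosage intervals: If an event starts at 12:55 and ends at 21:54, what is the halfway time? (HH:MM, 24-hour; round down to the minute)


Start time: 12:55 = 775 minutes from midnight
End time: 21:54 = 1314 minutes from midnight
Sum: 775 + 1314 = 2089
Midpoint: 2089 / 2 = 1044 minutes
Convert: 1044 / 60 = 17 hours, 24 minutes
Result: 17:24

17:24


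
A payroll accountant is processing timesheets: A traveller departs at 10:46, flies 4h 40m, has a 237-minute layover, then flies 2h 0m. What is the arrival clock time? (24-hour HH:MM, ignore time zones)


Depart: 10:46
Leg 1: +280 min -> 15:26
Layover: +237 min -> 19:23
Leg 2: +120 min -> 21:23
Total travel: 637 minutes = 10h 37m
Arrival: 21:23

21:23


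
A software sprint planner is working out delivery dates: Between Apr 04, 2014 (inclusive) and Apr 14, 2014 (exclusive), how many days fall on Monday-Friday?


Start: 2014-04-04 (Friday)
End (exclusive): 2014-04-14 (Monday)
Total calendar days: 10
Full weeks: 10 // 7 = 1 -> 5 weekdays
Remaining 3 days starting on Friday:
  Fri(w), Sat(-), Sun(-) -> 1 weekdays
Total business days: 5 + 1 = 6

6


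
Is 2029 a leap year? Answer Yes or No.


Year: 2029
Divisible by 4? 2029 / 4 = 507.25 -> No
Not divisible by 4, so NOT a leap year

No


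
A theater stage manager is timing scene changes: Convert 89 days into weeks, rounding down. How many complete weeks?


Total days: 89
Days per week: 7
Division: 89 / 7 = 12 remainder 5
Complete weeks: 12
Remaining days: 5

12


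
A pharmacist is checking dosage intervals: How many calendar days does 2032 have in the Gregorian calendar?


Year: 2032
Check leap year rules:
Divisible by 4? Yes
Divisible by 100? No
2032 is a leap year
Days: 366

366


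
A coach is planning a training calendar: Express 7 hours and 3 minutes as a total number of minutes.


Hours: 7
Extra minutes: 3
Minutes per hour: 60
Hours to minutes: 7 x 60 = 420
Total: 420 + 3 = 423

423


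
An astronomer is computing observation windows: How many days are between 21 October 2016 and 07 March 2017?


Start date: 2016-10-21
End date: 2017-03-07
Oct 2016: +11 days
Nov 2016: +30 days
Dec 2016: +31 days
... (3 more months)
Total: 137 days

137


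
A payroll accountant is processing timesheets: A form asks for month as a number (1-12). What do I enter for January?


Calendar month order:
1. January <--
2. February
January is month number 1

1


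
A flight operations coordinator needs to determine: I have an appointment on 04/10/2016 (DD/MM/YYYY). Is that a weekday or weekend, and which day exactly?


Date: 2016-10-04
January 1, 2016 is a Friday
Day of year: 278
Offset from Jan 1: 277 days
277 mod 7 = 4
Result: Tuesday

Tuesday


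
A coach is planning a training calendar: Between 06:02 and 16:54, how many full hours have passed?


Start: 06:02
End: 16:54
Hour difference: 16 - 6 = 10 hours
Minute difference: 54 - 2 = 52 minutes
Total minutes: 652
Complete hours: 652 / 60 = 10 (remainder 52)

10


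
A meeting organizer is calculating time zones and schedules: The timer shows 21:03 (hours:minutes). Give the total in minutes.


Hours: 21
Minutes: 3
Convert hours to minutes: 21 x 60 = 1260
Add remaining minutes: 1260 + 3 = 1263

1263


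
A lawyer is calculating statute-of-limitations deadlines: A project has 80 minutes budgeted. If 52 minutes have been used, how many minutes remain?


Total budget: 80 minutes
Time used: 52 minutes
Remaining: 80 - 52 = 28 minutes
Percent used: 65.0%
Percent remaining: 35.0%

28


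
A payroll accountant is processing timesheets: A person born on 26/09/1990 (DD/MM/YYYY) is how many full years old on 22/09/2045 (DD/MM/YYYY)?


Birth: 1990-09-26
Reference: 2045-09-22
Year difference: 2045 - 1990 = 55
Has birthday (09-26) occurred by 09-22? No
Birthday not yet reached this year -> subtract 1
Age in full years: 54

54


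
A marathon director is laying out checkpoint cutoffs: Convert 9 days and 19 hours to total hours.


Days: 9
Extra hours: 19
Hours per day: 24
Days to hours: 9 x 24 = 216
Total: 216 + 19 = 235

235


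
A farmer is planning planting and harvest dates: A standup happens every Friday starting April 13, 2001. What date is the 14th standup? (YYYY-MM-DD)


First occurrence: 2001-04-13 (occurrence 1)
Each occurrence is 7 days after the previous.
Occurrence 14 is 13 weeks after the first.
13 weeks = 91 days
2001-04-13 + 91 days = 2001-07-13

2001-07-13


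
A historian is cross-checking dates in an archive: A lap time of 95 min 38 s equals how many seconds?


Minutes: 95
Seconds: 38
Convert minutes to seconds: 95 x 60 = 5700
Add remaining seconds: 5700 + 38 = 5738

5738


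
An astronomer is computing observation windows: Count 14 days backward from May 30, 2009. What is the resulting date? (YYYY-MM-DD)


Start: 2009-05-30
Subtracting 14 days
Days already passed in May: 30
Result: 2009-05-16

2009-05-16


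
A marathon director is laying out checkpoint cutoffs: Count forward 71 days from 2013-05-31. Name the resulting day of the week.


Start: 2013-05-31 (Friday)
Step 1 - find target date: add 71 days
  2013-05-31 + 71 days = 2013-08-10
Step 2 - day of week:
  71 mod 7 = 1
  Friday + 1 days -> Saturday
Result: Saturday (2013-08-10)

Saturday


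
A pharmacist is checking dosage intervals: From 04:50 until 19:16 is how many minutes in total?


Start time: 04:50 = 290 minutes from midnight
End time: 19:16 = 1156 minutes from midnight
Difference: 1156 - 290 = 866 minutes
That is 14 hours and 26 minutes

866


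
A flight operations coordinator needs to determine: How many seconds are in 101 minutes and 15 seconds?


Minutes: 101
Extra seconds: 15
Seconds per minute: 60
Minutes to seconds: 101 x 60 = 6060
Total: 6060 + 15 = 6075

6075


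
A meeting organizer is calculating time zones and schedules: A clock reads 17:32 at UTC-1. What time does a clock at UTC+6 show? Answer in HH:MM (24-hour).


Local time: 17:32 at UTC-1 (offset -1h)
Target zone: UTC+6 (offset 6h)
Difference: 6 - (-1) = 7 hours
Calculation: 17 + (7) = 24
Wraparound: (24) mod 24 = 0
Result: 00:32

00:32


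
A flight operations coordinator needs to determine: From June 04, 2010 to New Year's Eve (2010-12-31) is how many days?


Start: June 04, 2010
End: December 31, 2010
Days left in June: 26
July: 31
August: 31
September: 30
October: 31
... plus remaining months
Sum of remaining months: 184
Total: 26 + 184 = 210

210


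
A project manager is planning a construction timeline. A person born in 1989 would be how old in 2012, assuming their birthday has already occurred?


Birth year: 1989
Current year: 2012
Age = current year - birth year
Age = 2012 - 1989 = 23

23


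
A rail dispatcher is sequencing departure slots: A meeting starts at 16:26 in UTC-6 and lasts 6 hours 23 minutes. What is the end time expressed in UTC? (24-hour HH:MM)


Start: 16:26 in UTC-6
Step 1 - add duration:
  minutes: 26 + 23 = 49
  hours: 16 + 6 + 0 = 22
  end in UTC-6: 22:49
Step 2 - convert UTC-6 -> UTC:
  offset difference: 0 - (-6) = 6 hours
  22 + (6) = 28 -> mod 24 = 4
Result: 04:49 in UTC

04:49


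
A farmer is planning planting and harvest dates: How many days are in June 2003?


Month: June
Year: 2003
June is a 30-day month
Total: 30 days

30


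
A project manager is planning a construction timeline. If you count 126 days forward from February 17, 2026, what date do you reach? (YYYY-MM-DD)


Start: 2026-02-17
Adding 126 days
Days remaining in February: 11
After February: 115 days still to add
March 2026: 31 days, 84 remaining
April 2026: 30 days, 54 remaining
May 2026: 31 days, 23 remaining
June 2026 has 30 days, need 23
Result: 2026-06-23

2026-06-23


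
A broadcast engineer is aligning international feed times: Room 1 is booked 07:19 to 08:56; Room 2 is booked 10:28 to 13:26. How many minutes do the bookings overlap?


Interval A: [439, 536] minutes from midnight
Interval B: [628, 806] minutes from midnight
Overlap start = max(439, 628) = 628
Overlap end = min(536, 806) = 536
End <= start, so the intervals do not overlap: 0 minutes

0


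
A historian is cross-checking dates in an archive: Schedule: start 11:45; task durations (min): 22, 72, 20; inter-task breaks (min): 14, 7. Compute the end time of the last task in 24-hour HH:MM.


Start: 11:45 = 705 min from midnight
  after task 1 (22 min): 12:07
  after break (14 min): 12:21
  after task 2 (72 min): 13:33
  after break (7 min): 13:40
  after task 3 (20 min): 14:00
Total elapsed: 135 minutes
End time: 14:00

14:00


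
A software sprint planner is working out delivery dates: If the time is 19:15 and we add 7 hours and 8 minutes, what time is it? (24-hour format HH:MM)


Start time: 19:15
Adding: 7 hours 8 minutes
Minutes: 15 + 8 = 23
Hours: 19 + 7 + 0 = 26
Hour wraparound: 26 mod 24 = 2
Result: 02:23

02:23


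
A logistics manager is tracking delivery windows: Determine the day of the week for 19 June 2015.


Date: 2015-06-19
January 1, 2015 is a Thursday
Day of year: 170
Offset from Jan 1: 169 days
169 mod 7 = 1
Result: Friday

Friday


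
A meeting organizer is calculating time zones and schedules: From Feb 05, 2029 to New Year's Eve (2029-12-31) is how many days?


Start: February 05, 2029
End: December 31, 2029
Days left in February: 23
March: 31
April: 30
May: 31
June: 30
... plus remaining months
Sum of remaining months: 306
Total: 23 + 306 = 329

329


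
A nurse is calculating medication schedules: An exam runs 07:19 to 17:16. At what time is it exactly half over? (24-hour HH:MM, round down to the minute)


Start time: 07:19 = 439 minutes from midnight
End time: 17:16 = 1036 minutes from midnight
Sum: 439 + 1036 = 1475
Midpoint: 1475 / 2 = 737 minutes
Convert: 737 / 60 = 12 hours, 17 minutes
Result: 12:17

12:17


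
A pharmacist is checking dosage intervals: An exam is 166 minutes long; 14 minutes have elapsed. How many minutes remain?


Total budget: 166 minutes
Time used: 14 minutes
Remaining: 166 - 14 = 152 minutes
Percent used: 8.4%
Percent remaining: 91.6%

152


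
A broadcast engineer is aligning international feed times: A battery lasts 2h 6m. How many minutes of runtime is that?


Hours: 2
Extra minutes: 6
Minutes per hour: 60
Hours to minutes: 2 x 60 = 120
Total: 120 + 6 = 126

126


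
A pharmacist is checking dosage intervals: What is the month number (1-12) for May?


Calendar month order:
4. April
5. May <--
6. June
May is month number 5

5


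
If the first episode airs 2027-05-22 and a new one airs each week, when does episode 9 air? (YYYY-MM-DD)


First occurrence: 2027-05-22 (occurrence 1)
Each occurrence is 7 days after the previous.
Occurrence 9 is 8 weeks after the first.
8 weeks = 56 days
2027-05-22 + 56 days = 2027-07-17

2027-07-17


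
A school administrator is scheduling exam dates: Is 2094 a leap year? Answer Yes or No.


Year: 2094
Divisible by 4? 2094 / 4 = 523.5 -> No
Not divisible by 4, so NOT a leap year

No


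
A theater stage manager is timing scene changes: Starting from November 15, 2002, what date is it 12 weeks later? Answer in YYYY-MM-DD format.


Start: 2002-11-15
Weeks to add: 12
Convert to days: 12 x 7 = 84 days
Add 84 days to 2002-11-15
Result: 2003-02-07

2003-02-07


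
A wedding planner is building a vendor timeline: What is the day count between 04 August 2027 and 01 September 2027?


Start date: 2027-08-04
End date: 2027-09-01
Aug 2027: +28 days
Total: 28 days

28


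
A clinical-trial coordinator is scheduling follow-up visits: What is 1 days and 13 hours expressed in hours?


Days: 1
Extra hours: 13
Hours per day: 24
Days to hours: 1 x 24 = 24
Total: 24 + 13 = 37

37


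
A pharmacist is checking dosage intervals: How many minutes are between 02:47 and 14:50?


Start time: 02:47 = 167 minutes from midnight
End time: 14:50 = 890 minutes from midnight
Difference: 890 - 167 = 723 minutes
That is 12 hours and 3 minutes

723


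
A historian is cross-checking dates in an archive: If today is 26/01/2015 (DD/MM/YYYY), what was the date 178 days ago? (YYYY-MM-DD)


Start: 2015-01-26
Subtracting 178 days
Days already passed in January: 26
After going back through January: 152 more days to subtract
December 2014: 31 days, 121 remaining
November 2014: 30 days, 91 remaining
October 2014: 31 days, 60 remaining
September 2014: 30 days, 30 remaining
Result: 2014-08-01

2014-08-01


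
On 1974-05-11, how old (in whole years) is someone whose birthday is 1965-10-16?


Birth: 1965-10-16
Reference: 1974-05-11
Year difference: 1974 - 1965 = 9
Has birthday (10-16) occurred by 05-11? No
Birthday not yet reached this year -> subtract 1
Age in full years: 8

8


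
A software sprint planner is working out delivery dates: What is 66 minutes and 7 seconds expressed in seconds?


Minutes: 66
Extra seconds: 7
Seconds per minute: 60
Minutes to seconds: 66 x 60 = 3960
Total: 3960 + 7 = 3967

3967


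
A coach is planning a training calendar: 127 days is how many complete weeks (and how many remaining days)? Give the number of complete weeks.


Total days: 127
Days per week: 7
Division: 127 / 7 = 18 remainder 1
Complete weeks: 18
Remaining days: 1

18


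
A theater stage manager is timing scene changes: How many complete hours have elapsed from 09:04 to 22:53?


Start: 09:04
End: 22:53
Hour difference: 22 - 9 = 13 hours
Minute difference: 53 - 4 = 49 minutes
Total minutes: 829
Complete hours: 829 / 60 = 13 (remainder 49)

13


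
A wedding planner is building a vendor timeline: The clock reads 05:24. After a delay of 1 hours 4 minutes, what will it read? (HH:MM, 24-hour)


Start time: 05:24
Adding: 1 hours 4 minutes
Minutes: 24 + 4 = 28
Hours: 5 + 1 + 0 = 6
Result: 06:28

06:28


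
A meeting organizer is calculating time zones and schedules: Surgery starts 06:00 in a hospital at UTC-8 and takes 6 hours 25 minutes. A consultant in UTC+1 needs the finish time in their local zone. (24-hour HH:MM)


Start: 06:00 in UTC-8
Step 1 - add duration:
  minutes: 0 + 25 = 25
  hours: 6 + 6 + 0 = 12
  end in UTC-8: 12:25
Step 2 - convert UTC-8 -> UTC+1:
  offset difference: 1 - (-8) = 9 hours
  12 + (9) = 21 -> mod 24 = 21
Result: 21:25 in UTC+1

21:25


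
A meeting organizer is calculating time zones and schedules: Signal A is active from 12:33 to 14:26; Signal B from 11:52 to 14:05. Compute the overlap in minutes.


Interval A: [753, 866] minutes from midnight
Interval B: [712, 845] minutes from midnight
Overlap start = max(753, 712) = 753
Overlap end = min(866, 845) = 845
Overlap = 845 - 753 = 92 minutes

92


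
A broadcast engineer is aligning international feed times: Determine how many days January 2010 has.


Month: January
Year: 2010
January is a 31-day month
Total: 31 days

31


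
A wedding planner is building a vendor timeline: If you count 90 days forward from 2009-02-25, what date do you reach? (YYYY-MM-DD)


Start: 2009-02-25
Adding 90 days
Days remaining in February: 3
After February: 87 days still to add
March 2009: 31 days, 56 remaining
April 2009: 30 days, 26 remaining
May 2009 has 31 days, need 26
Result: 2009-05-26

2009-05-26


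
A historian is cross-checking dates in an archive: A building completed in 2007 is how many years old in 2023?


Birth year: 2007
Current year: 2023
Age = current year - birth year
Age = 2023 - 2007 = 16

16


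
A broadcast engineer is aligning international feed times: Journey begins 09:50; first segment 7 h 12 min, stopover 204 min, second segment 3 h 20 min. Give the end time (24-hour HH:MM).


Depart: 09:50
Leg 1: +432 min -> 17:02
Layover: +204 min -> 20:26
Leg 2: +200 min -> 23:46
Total travel: 836 minutes = 13h 56m
Arrival: 23:46

23:46


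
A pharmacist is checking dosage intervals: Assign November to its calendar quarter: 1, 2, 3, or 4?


Month: November (month 11)
Q1: January-March (months 1-3)
Q2: April-June (months 4-6)
Q3: July-September (months 7-9)
Q4: October-December (months 10-12)
Month 11 falls in Q4

4


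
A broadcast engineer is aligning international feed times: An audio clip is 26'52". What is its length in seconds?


Minutes: 26
Seconds: 52
Convert minutes to seconds: 26 x 60 = 1560
Add remaining seconds: 1560 + 52 = 1612

1612


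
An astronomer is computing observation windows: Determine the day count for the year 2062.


Year: 2062
Check leap year rules:
Divisible by 4? No
2062 is not a leap year
Days: 365

365


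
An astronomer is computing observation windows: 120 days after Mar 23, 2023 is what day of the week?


Start: 2023-03-23 (Thursday)
Step 1 - find target date: add 120 days
  2023-03-23 + 120 days = 2023-07-21
Step 2 - day of week:
  120 mod 7 = 1
  Thursday + 1 days -> Friday
Result: Friday (2023-07-21)

Friday


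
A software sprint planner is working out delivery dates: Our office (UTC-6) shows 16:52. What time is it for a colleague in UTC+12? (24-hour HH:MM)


Local time: 16:52 at UTC-6 (offset -6h)
Target zone: UTC+12 (offset 12h)
Difference: 12 - (-6) = 18 hours
Calculation: 16 + (18) = 34
Wraparound: (34) mod 24 = 10
Result: 10:52

10:52


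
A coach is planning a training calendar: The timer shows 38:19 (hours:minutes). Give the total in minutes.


Hours: 38
Minutes: 19
Convert hours to minutes: 38 x 60 = 2280
Add remaining minutes: 2280 + 19 = 2299

2299


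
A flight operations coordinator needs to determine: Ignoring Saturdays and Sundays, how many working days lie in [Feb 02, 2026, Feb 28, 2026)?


Start: 2026-02-02 (Monday)
End (exclusive): 2026-02-28 (Saturday)
Total calendar days: 26
Full weeks: 26 // 7 = 3 -> 15 weekdays
Remaining 5 days starting on Monday:
  Mon(w), Tue(w), Wed(w), Thu(w), Fri(w) -> 5 weekdays
Total business days: 15 + 5 = 20

20


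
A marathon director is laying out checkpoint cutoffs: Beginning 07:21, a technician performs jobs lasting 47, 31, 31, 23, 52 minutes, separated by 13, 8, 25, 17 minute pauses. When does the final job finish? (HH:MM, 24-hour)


Start: 07:21 = 441 min from midnight
  after task 1 (47 min): 08:08
  after break (13 min): 08:21
  after task 2 (31 min): 08:52
  after break (8 min): 09:00
  after task 3 (31 min): 09:31
  after break (25 min): 09:56
  after task 4 (23 min): 10:19
  after break (17 min): 10:36
  after task 5 (52 min): 11:28
Total elapsed: 247 minutes
End time: 11:28

11:28


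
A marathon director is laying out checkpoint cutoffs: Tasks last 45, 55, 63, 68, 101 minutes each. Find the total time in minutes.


Durations: 45, 55, 63, 68, 101
Running sum: 45
+ 55 = 100
+ 63 = 163
+ 68 = 231
+ 101 = 332
Total duration: 332 minutes
That is 5 hours and 32 minutes

332


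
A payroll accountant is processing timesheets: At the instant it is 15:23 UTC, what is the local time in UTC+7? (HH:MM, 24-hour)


Local time: 15:23 at UTC (offset 0h)
Target zone: UTC+7 (offset 7h)
Difference: 7 - (0) = 7 hours
Calculation: 15 + (7) = 22
Result: 22:23

22:23


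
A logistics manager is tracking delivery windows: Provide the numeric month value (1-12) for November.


Calendar month order:
10. October
11. November <--
12. December
November is month number 11

11


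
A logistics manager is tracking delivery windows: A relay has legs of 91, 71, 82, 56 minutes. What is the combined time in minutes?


Durations: 91, 71, 82, 56
Running sum: 91
+ 71 = 162
+ 82 = 244
+ 56 = 300
Total duration: 300 minutes
That is 5 hours and 0 minutes

300


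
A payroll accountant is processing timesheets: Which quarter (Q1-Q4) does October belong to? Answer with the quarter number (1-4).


Month: October (month 10)
Q1: January-March (months 1-3)
Q2: April-June (months 4-6)
Q3: July-September (months 7-9)
Q4: October-December (months 10-12)
Month 10 falls in Q4

4


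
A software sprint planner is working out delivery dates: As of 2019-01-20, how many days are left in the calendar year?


Start: January 20, 2019
End: December 31, 2019
Days left in January: 11
February: 28
March: 31
April: 30
May: 31
... plus remaining months
Sum of remaining months: 334
Total: 11 + 334 = 345

345


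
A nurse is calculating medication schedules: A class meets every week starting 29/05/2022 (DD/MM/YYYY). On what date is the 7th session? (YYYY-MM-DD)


First occurrence: 2022-05-29 (occurrence 1)
Each occurrence is 7 days after the previous.
Occurrence 7 is 6 weeks after the first.
6 weeks = 42 days
2022-05-29 + 42 days = 2022-07-10

2022-07-10


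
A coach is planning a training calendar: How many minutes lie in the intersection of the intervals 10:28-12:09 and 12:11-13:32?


Interval A: [628, 729] minutes from midnight
Interval B: [731, 812] minutes from midnight
Overlap start = max(628, 731) = 731
Overlap end = min(729, 812) = 729
End <= start, so the intervals do not overlap: 0 minutes

0


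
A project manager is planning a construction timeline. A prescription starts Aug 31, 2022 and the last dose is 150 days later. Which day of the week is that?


Start: 2022-08-31 (Wednesday)
Step 1 - find target date: add 150 days
  2022-08-31 + 150 days = 2023-01-28
Step 2 - day of week:
  150 mod 7 = 3
  Wednesday + 3 days -> Saturday
Result: Saturday (2023-01-28)

Saturday


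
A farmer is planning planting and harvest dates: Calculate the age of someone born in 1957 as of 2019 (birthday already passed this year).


Birth year: 1957
Current year: 2019
Age = current year - birth year
Age = 2019 - 1957 = 62

62


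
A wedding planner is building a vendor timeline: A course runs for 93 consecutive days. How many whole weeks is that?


Total days: 93
Days per week: 7
Division: 93 / 7 = 13 remainder 2
Complete weeks: 13
Remaining days: 2

13


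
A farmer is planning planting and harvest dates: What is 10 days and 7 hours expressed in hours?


Days: 10
Extra hours: 7
Hours per day: 24
Days to hours: 10 x 24 = 240
Total: 240 + 7 = 247

247


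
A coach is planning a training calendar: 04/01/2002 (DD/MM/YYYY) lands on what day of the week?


Date: 2002-01-04
January 1, 2002 is a Tuesday
Day of year: 4
Offset from Jan 1: 3 days
3 mod 7 = 3
Result: Friday

Friday


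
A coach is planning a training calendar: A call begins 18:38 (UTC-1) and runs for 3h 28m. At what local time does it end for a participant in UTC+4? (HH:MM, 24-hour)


Start: 18:38 in UTC-1
Step 1 - add duration:
  minutes: 38 + 28 = 66 (carry 1h)
  hours: 18 + 3 + 1 = 22
  end in UTC-1: 22:06
Step 2 - convert UTC-1 -> UTC+4:
  offset difference: 4 - (-1) = 5 hours
  22 + (5) = 27 -> mod 24 = 3
Result: 03:06 in UTC+4

03:06


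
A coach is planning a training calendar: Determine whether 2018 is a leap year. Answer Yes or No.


Year: 2018
Divisible by 4? 2018 / 4 = 504.5 -> No
Not divisible by 4, so NOT a leap year

No


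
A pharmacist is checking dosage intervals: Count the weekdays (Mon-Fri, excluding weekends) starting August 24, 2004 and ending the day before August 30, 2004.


Start: 2004-08-24 (Tuesday)
End (exclusive): 2004-08-30 (Monday)
Total calendar days: 6
Full weeks: 6 // 7 = 0 -> 0 weekdays
Remaining 6 days starting on Tuesday:
  Tue(w), Wed(w), Thu(w), Fri(w), Sat(-), Sun(-) -> 4 weekdays
Total business days: 0 + 4 = 4

4
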